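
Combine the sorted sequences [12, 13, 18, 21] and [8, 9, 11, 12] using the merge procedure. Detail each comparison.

Merging process:

Compare 12 vs 8: take 8 from right. Merged: [8]
Compare 12 vs 9: take 9 from right. Merged: [8, 9]
Compare 12 vs 11: take 11 from right. Merged: [8, 9, 11]
Compare 12 vs 12: take 12 from left. Merged: [8, 9, 11, 12]
Compare 13 vs 12: take 12 from right. Merged: [8, 9, 11, 12, 12]
Append remaining from left: [13, 18, 21]. Merged: [8, 9, 11, 12, 12, 13, 18, 21]

Final merged array: [8, 9, 11, 12, 12, 13, 18, 21]
Total comparisons: 5

The merged array is [8, 9, 11, 12, 12, 13, 18, 21], requiring 5 comparisons. The merge step runs in O(n) time where n is the total number of elements.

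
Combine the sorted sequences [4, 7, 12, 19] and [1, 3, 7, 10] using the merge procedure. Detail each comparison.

Merging process:

Compare 4 vs 1: take 1 from right. Merged: [1]
Compare 4 vs 3: take 3 from right. Merged: [1, 3]
Compare 4 vs 7: take 4 from left. Merged: [1, 3, 4]
Compare 7 vs 7: take 7 from left. Merged: [1, 3, 4, 7]
Compare 12 vs 7: take 7 from right. Merged: [1, 3, 4, 7, 7]
Compare 12 vs 10: take 10 from right. Merged: [1, 3, 4, 7, 7, 10]
Append remaining from left: [12, 19]. Merged: [1, 3, 4, 7, 7, 10, 12, 19]

Final merged array: [1, 3, 4, 7, 7, 10, 12, 19]
Total comparisons: 6

The merged array is [1, 3, 4, 7, 7, 10, 12, 19], requiring 6 comparisons. The merge step runs in O(n) time where n is the total number of elements.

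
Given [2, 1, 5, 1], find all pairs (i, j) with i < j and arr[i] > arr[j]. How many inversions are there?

Finding inversions in [2, 1, 5, 1]:

(0, 1): arr[0]=2 > arr[1]=1
(0, 3): arr[0]=2 > arr[3]=1
(2, 3): arr[2]=5 > arr[3]=1

Total inversions: 3

The array has 3 inversion(s): (0,1), (0,3), (2,3). Each pair (i,j) satisfies i < j and arr[i] > arr[j].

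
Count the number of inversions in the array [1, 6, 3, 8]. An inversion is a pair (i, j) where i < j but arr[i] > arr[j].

Finding inversions in [1, 6, 3, 8]:

(1, 2): arr[1]=6 > arr[2]=3

Total inversions: 1

The array has 1 inversion(s): (1,2). Each pair (i,j) satisfies i < j and arr[i] > arr[j].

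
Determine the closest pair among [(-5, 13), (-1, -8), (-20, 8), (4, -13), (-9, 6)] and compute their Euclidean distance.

Computing all pairwise distances among 5 points:

d((-5, 13), (-1, -8)) = 21.3776
d((-5, 13), (-20, 8)) = 15.8114
d((-5, 13), (4, -13)) = 27.5136
d((-5, 13), (-9, 6)) = 8.0623
d((-1, -8), (-20, 8)) = 24.8395
d((-1, -8), (4, -13)) = 7.0711 <-- minimum
d((-1, -8), (-9, 6)) = 16.1245
d((-20, 8), (4, -13)) = 31.8904
d((-20, 8), (-9, 6)) = 11.1803
d((4, -13), (-9, 6)) = 23.0217

Closest pair: (-1, -8) and (4, -13) with distance 7.0711

The closest pair is (-1, -8) and (4, -13) with Euclidean distance 7.0711. For 5 points, brute-force pairwise comparison is shown above. For large n, the divide-and-conquer algorithm (sort by x, recurse on halves, check the dividing strip) achieves O(n log n).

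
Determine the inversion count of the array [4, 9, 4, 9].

Finding inversions in [4, 9, 4, 9]:

(1, 2): arr[1]=9 > arr[2]=4

Total inversions: 1

The array has 1 inversion(s): (1,2). Each pair (i,j) satisfies i < j and arr[i] > arr[j].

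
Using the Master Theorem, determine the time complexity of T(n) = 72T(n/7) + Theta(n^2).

Master Theorem for T(n) = 72T(n/7) + O(n^2):

a = 72, b = 7, c = 2
log_b(a) = log_7(72) = 2.1978

Case 1: c = 2 < log_7(72) = 2.1978
T(n) = O(n^(log_7 72))

For T(n) = 72T(n/7) + O(n^2): log_7(72) = 2.1978. This is Case 1 of the Master Theorem (c < log_b(a), work dominated by leaves), giving O(n^(log_7 72)).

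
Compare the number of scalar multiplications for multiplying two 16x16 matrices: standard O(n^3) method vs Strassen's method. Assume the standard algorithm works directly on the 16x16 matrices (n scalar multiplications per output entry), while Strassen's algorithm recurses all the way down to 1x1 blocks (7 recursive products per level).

Matrix multiplication for 16x16 matrices:

Standard algorithm: 16^3 = 4096 multiplications
Strassen's algorithm: 7^(log2(16)) = 7^4 = 2401 multiplications
Savings: 4096 - 2401 = 1695 multiplications

Standard: 4096 multiplications (16^3). Strassen: 2401 multiplications (7^4). Strassen reduces 8 recursive multiplications to 7 at each level.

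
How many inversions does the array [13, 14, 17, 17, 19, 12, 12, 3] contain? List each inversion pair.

Finding inversions in [13, 14, 17, 17, 19, 12, 12, 3]:

(0, 5): arr[0]=13 > arr[5]=12
(0, 6): arr[0]=13 > arr[6]=12
(0, 7): arr[0]=13 > arr[7]=3
(1, 5): arr[1]=14 > arr[5]=12
(1, 6): arr[1]=14 > arr[6]=12
(1, 7): arr[1]=14 > arr[7]=3
(2, 5): arr[2]=17 > arr[5]=12
(2, 6): arr[2]=17 > arr[6]=12
(2, 7): arr[2]=17 > arr[7]=3
(3, 5): arr[3]=17 > arr[5]=12
(3, 6): arr[3]=17 > arr[6]=12
(3, 7): arr[3]=17 > arr[7]=3
(4, 5): arr[4]=19 > arr[5]=12
(4, 6): arr[4]=19 > arr[6]=12
(4, 7): arr[4]=19 > arr[7]=3
(5, 7): arr[5]=12 > arr[7]=3
(6, 7): arr[6]=12 > arr[7]=3

Total inversions: 17

The array has 17 inversion(s): (0,5), (0,6), (0,7), (1,5), (1,6), (1,7), (2,5), (2,6), (2,7), (3,5), (3,6), (3,7), (4,5), (4,6), (4,7), (5,7), (6,7). Each pair (i,j) satisfies i < j and arr[i] > arr[j].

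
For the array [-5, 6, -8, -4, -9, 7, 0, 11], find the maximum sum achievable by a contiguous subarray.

Using Kadane's algorithm on [-5, 6, -8, -4, -9, 7, 0, 11]:

Scanning through the array:
Position 1 (value 6): max_ending_here = 6, max_so_far = 6
Position 2 (value -8): max_ending_here = -2, max_so_far = 6
Position 3 (value -4): max_ending_here = -4, max_so_far = 6
Position 4 (value -9): max_ending_here = -9, max_so_far = 6
Position 5 (value 7): max_ending_here = 7, max_so_far = 7
Position 6 (value 0): max_ending_here = 7, max_so_far = 7
Position 7 (value 11): max_ending_here = 18, max_so_far = 18

Maximum subarray: [7, 0, 11]
Maximum sum: 18

The maximum subarray is [7, 0, 11] with sum 18. This subarray runs from index 5 to index 7.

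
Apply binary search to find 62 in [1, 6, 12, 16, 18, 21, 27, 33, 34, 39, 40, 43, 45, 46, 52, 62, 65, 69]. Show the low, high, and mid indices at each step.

Binary search for 62 in [1, 6, 12, 16, 18, 21, 27, 33, 34, 39, 40, 43, 45, 46, 52, 62, 65, 69]:

lo=0, hi=17, mid=8, arr[mid]=34 -> 34 < 62, search right half
lo=9, hi=17, mid=13, arr[mid]=46 -> 46 < 62, search right half
lo=14, hi=17, mid=15, arr[mid]=62 -> Found target at index 15!

Binary search finds 62 at index 15 after 3 comparisons. The search repeatedly halves the search space by comparing with the middle element.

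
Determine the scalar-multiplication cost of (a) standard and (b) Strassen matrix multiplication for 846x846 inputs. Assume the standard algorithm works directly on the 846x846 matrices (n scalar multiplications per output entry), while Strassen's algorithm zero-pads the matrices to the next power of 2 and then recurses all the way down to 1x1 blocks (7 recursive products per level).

Matrix multiplication for 846x846 matrices:

Strassen's algorithm requires power-of-2 dimensions. Pad 846x846 to 1024x1024 (next power of 2).

Standard algorithm: 846^3 = 605495736 multiplications
Strassen's algorithm: 7^(log2(1024)) = 7^10 = 282475249 multiplications
Savings: 605495736 - 282475249 = 323020487 multiplications

Standard: 605495736 multiplications (846^3). Strassen: 282475249 multiplications (7^10, after padding to 1024x1024). Strassen reduces 8 recursive multiplications to 7 at each level.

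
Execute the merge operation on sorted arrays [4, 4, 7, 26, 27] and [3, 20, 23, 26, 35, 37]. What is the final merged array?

Merging process:

Compare 4 vs 3: take 3 from right. Merged: [3]
Compare 4 vs 20: take 4 from left. Merged: [3, 4]
Compare 4 vs 20: take 4 from left. Merged: [3, 4, 4]
Compare 7 vs 20: take 7 from left. Merged: [3, 4, 4, 7]
Compare 26 vs 20: take 20 from right. Merged: [3, 4, 4, 7, 20]
Compare 26 vs 23: take 23 from right. Merged: [3, 4, 4, 7, 20, 23]
Compare 26 vs 26: take 26 from left. Merged: [3, 4, 4, 7, 20, 23, 26]
Compare 27 vs 26: take 26 from right. Merged: [3, 4, 4, 7, 20, 23, 26, 26]
Compare 27 vs 35: take 27 from left. Merged: [3, 4, 4, 7, 20, 23, 26, 26, 27]
Append remaining from right: [35, 37]. Merged: [3, 4, 4, 7, 20, 23, 26, 26, 27, 35, 37]

Final merged array: [3, 4, 4, 7, 20, 23, 26, 26, 27, 35, 37]
Total comparisons: 9

The merged array is [3, 4, 4, 7, 20, 23, 26, 26, 27, 35, 37], requiring 9 comparisons. The merge step runs in O(n) time where n is the total number of elements.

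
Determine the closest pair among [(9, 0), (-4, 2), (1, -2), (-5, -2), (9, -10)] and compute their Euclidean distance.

Computing all pairwise distances among 5 points:

d((9, 0), (-4, 2)) = 13.1529
d((9, 0), (1, -2)) = 8.2462
d((9, 0), (-5, -2)) = 14.1421
d((9, 0), (9, -10)) = 10.0
d((-4, 2), (1, -2)) = 6.4031
d((-4, 2), (-5, -2)) = 4.1231 <-- minimum
d((-4, 2), (9, -10)) = 17.6918
d((1, -2), (-5, -2)) = 6.0
d((1, -2), (9, -10)) = 11.3137
d((-5, -2), (9, -10)) = 16.1245

Closest pair: (-4, 2) and (-5, -2) with distance 4.1231

The closest pair is (-4, 2) and (-5, -2) with Euclidean distance 4.1231. For 5 points, brute-force pairwise comparison is shown above. For large n, the divide-and-conquer algorithm (sort by x, recurse on halves, check the dividing strip) achieves O(n log n).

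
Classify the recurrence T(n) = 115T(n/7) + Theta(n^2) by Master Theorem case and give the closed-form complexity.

Master Theorem for T(n) = 115T(n/7) + O(n^2):

a = 115, b = 7, c = 2
log_b(a) = log_7(115) = 2.4384

Case 1: c = 2 < log_7(115) = 2.4384
T(n) = O(n^(log_7 115))

For T(n) = 115T(n/7) + O(n^2): log_7(115) = 2.4384. This is Case 1 of the Master Theorem (c < log_b(a), work dominated by leaves), giving O(n^(log_7 115)).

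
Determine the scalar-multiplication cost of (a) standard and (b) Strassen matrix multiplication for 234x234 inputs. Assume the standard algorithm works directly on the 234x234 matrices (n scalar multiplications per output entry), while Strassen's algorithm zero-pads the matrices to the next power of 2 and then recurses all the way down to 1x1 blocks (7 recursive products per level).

Matrix multiplication for 234x234 matrices:

Strassen's algorithm requires power-of-2 dimensions. Pad 234x234 to 256x256 (next power of 2).

Standard algorithm: 234^3 = 12812904 multiplications
Strassen's algorithm: 7^(log2(256)) = 7^8 = 5764801 multiplications
Savings: 12812904 - 5764801 = 7048103 multiplications

Standard: 12812904 multiplications (234^3). Strassen: 5764801 multiplications (7^8, after padding to 256x256). Strassen reduces 8 recursive multiplications to 7 at each level.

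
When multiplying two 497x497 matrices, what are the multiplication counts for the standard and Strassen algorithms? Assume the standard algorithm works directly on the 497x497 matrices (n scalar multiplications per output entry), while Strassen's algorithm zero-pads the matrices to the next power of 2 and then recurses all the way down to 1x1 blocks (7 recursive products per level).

Matrix multiplication for 497x497 matrices:

Strassen's algorithm requires power-of-2 dimensions. Pad 497x497 to 512x512 (next power of 2).

Standard algorithm: 497^3 = 122763473 multiplications
Strassen's algorithm: 7^(log2(512)) = 7^9 = 40353607 multiplications
Savings: 122763473 - 40353607 = 82409866 multiplications

Standard: 122763473 multiplications (497^3). Strassen: 40353607 multiplications (7^9, after padding to 512x512). Strassen reduces 8 recursive multiplications to 7 at each level.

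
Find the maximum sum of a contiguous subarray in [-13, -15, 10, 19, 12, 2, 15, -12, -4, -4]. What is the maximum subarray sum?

Using Kadane's algorithm on [-13, -15, 10, 19, 12, 2, 15, -12, -4, -4]:

Scanning through the array:
Position 1 (value -15): max_ending_here = -15, max_so_far = -13
Position 2 (value 10): max_ending_here = 10, max_so_far = 10
Position 3 (value 19): max_ending_here = 29, max_so_far = 29
Position 4 (value 12): max_ending_here = 41, max_so_far = 41
Position 5 (value 2): max_ending_here = 43, max_so_far = 43
Position 6 (value 15): max_ending_here = 58, max_so_far = 58
Position 7 (value -12): max_ending_here = 46, max_so_far = 58
Position 8 (value -4): max_ending_here = 42, max_so_far = 58
Position 9 (value -4): max_ending_here = 38, max_so_far = 58

Maximum subarray: [10, 19, 12, 2, 15]
Maximum sum: 58

The maximum subarray is [10, 19, 12, 2, 15] with sum 58. This subarray runs from index 2 to index 6.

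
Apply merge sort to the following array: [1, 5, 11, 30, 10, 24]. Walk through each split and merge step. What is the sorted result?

Merge sort trace:

Split: [1, 5, 11, 30, 10, 24] -> [1, 5, 11] and [30, 10, 24]
  Split: [1, 5, 11] -> [1] and [5, 11]
    Split: [5, 11] -> [5] and [11]
    Merge: [5] + [11] -> [5, 11]
  Merge: [1] + [5, 11] -> [1, 5, 11]
  Split: [30, 10, 24] -> [30] and [10, 24]
    Split: [10, 24] -> [10] and [24]
    Merge: [10] + [24] -> [10, 24]
  Merge: [30] + [10, 24] -> [10, 24, 30]
Merge: [1, 5, 11] + [10, 24, 30] -> [1, 5, 10, 11, 24, 30]

Final sorted array: [1, 5, 10, 11, 24, 30]

The merge sort proceeds by recursively splitting the array and merging sorted halves.
After all merges, the sorted array is [1, 5, 10, 11, 24, 30].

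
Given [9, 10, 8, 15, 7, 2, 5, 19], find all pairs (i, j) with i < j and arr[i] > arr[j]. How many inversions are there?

Finding inversions in [9, 10, 8, 15, 7, 2, 5, 19]:

(0, 2): arr[0]=9 > arr[2]=8
(0, 4): arr[0]=9 > arr[4]=7
(0, 5): arr[0]=9 > arr[5]=2
(0, 6): arr[0]=9 > arr[6]=5
(1, 2): arr[1]=10 > arr[2]=8
(1, 4): arr[1]=10 > arr[4]=7
(1, 5): arr[1]=10 > arr[5]=2
(1, 6): arr[1]=10 > arr[6]=5
(2, 4): arr[2]=8 > arr[4]=7
(2, 5): arr[2]=8 > arr[5]=2
(2, 6): arr[2]=8 > arr[6]=5
(3, 4): arr[3]=15 > arr[4]=7
(3, 5): arr[3]=15 > arr[5]=2
(3, 6): arr[3]=15 > arr[6]=5
(4, 5): arr[4]=7 > arr[5]=2
(4, 6): arr[4]=7 > arr[6]=5

Total inversions: 16

The array has 16 inversion(s): (0,2), (0,4), (0,5), (0,6), (1,2), (1,4), (1,5), (1,6), (2,4), (2,5), (2,6), (3,4), (3,5), (3,6), (4,5), (4,6). Each pair (i,j) satisfies i < j and arr[i] > arr[j].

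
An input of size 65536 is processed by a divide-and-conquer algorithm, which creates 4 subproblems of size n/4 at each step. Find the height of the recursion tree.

For divide and conquer with division factor 4:

Problem sizes at each level:
Level 0: 65536
Level 1: 16384
Level 2: 4096
Level 3: 1024
Level 4: 256
Level 5: 64
Level 6: 16
Level 7: 4
Level 8: 1

The root is level 0 and the size-1 base case is level 8 (the tree spans levels 0 through 8, i.e. 9 levels counting the root), so the depth is the number of divisions: log_4(65536) = 8

The recursion tree depth is log_4(65536) = 8. At each level, the problem size is divided by 4, so it takes 8 divisions to reduce to a base case of size 1. The algorithm makes 4 recursive calls at each level.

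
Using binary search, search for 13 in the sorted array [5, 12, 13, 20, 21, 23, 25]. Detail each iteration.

Binary search for 13 in [5, 12, 13, 20, 21, 23, 25]:

lo=0, hi=6, mid=3, arr[mid]=20 -> 20 > 13, search left half
lo=0, hi=2, mid=1, arr[mid]=12 -> 12 < 13, search right half
lo=2, hi=2, mid=2, arr[mid]=13 -> Found target at index 2!

Binary search finds 13 at index 2 after 3 comparisons. The search repeatedly halves the search space by comparing with the middle element.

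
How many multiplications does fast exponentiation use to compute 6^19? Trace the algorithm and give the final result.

Computing 6^19 by squaring (build up from 6^1; each line after the first costs one multiplication):

6^1 = 6
6^2 = (6^1)^2 = 6^2 = 36
6^4 = (6^2)^2 = 36^2 = 1296
6^8 = (6^4)^2 = 1296^2 = 1679616
6^9 = 6 * 6^8 = 6 * 1679616 = 10077696
6^18 = (6^9)^2 = 10077696^2 = 101559956668416
6^19 = 6 * 6^18 = 6 * 101559956668416 = 609359740010496

Result: 609359740010496
Multiplications needed: 6 (6 lines after 6^1)

6^19 = 609359740010496. Using exponentiation by squaring, this requires 6 multiplications. The key idea: if the exponent is even, square the half-power; if odd, multiply by the base once.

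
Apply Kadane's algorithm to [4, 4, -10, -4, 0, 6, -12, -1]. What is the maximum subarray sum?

Using Kadane's algorithm on [4, 4, -10, -4, 0, 6, -12, -1]:

Scanning through the array:
Position 1 (value 4): max_ending_here = 8, max_so_far = 8
Position 2 (value -10): max_ending_here = -2, max_so_far = 8
Position 3 (value -4): max_ending_here = -4, max_so_far = 8
Position 4 (value 0): max_ending_here = 0, max_so_far = 8
Position 5 (value 6): max_ending_here = 6, max_so_far = 8
Position 6 (value -12): max_ending_here = -6, max_so_far = 8
Position 7 (value -1): max_ending_here = -1, max_so_far = 8

Maximum subarray: [4, 4]
Maximum sum: 8

The maximum subarray is [4, 4] with sum 8. This subarray runs from index 0 to index 1.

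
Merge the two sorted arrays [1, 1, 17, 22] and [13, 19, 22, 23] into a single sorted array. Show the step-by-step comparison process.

Merging process:

Compare 1 vs 13: take 1 from left. Merged: [1]
Compare 1 vs 13: take 1 from left. Merged: [1, 1]
Compare 17 vs 13: take 13 from right. Merged: [1, 1, 13]
Compare 17 vs 19: take 17 from left. Merged: [1, 1, 13, 17]
Compare 22 vs 19: take 19 from right. Merged: [1, 1, 13, 17, 19]
Compare 22 vs 22: take 22 from left. Merged: [1, 1, 13, 17, 19, 22]
Append remaining from right: [22, 23]. Merged: [1, 1, 13, 17, 19, 22, 22, 23]

Final merged array: [1, 1, 13, 17, 19, 22, 22, 23]
Total comparisons: 6

The merged array is [1, 1, 13, 17, 19, 22, 22, 23], requiring 6 comparisons. The merge step runs in O(n) time where n is the total number of elements.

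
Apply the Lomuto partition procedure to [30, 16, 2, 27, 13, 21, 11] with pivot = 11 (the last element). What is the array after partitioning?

Lomuto partition with pivot = 11:

Initial array: [30, 16, 2, 27, 13, 21, 11]

arr[0]=30 > 11: no swap
arr[1]=16 > 11: no swap
arr[2]=2 <= 11: swap with position 0, array becomes [2, 16, 30, 27, 13, 21, 11]
arr[3]=27 > 11: no swap
arr[4]=13 > 11: no swap
arr[5]=21 > 11: no swap

Place pivot at position 1: [2, 11, 30, 27, 13, 21, 16]
Pivot position: 1

After partitioning with pivot 11, the array becomes [2, 11, 30, 27, 13, 21, 16]. The pivot is placed at index 1. All elements to the left of the pivot are <= 11, and all elements to the right are > 11.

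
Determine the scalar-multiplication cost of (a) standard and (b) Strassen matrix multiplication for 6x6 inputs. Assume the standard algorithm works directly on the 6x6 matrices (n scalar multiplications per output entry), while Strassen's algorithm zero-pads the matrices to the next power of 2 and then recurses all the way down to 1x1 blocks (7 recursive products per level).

Matrix multiplication for 6x6 matrices:

Strassen's algorithm requires power-of-2 dimensions. Pad 6x6 to 8x8 (next power of 2).

Standard algorithm: 6^3 = 216 multiplications
Strassen's algorithm: 7^(log2(8)) = 7^3 = 343 multiplications
Difference: 216 - 343 = -127 (Strassen uses MORE here due to padding overhead — for small or just-over-power-of-2 n, padding can outweigh the per-level savings)

Standard: 216 multiplications (6^3). Strassen: 343 multiplications (7^3, after padding to 8x8). Strassen reduces 8 recursive multiplications to 7 at each level.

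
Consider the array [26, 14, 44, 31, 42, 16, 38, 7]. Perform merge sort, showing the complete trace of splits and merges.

Merge sort trace:

Split: [26, 14, 44, 31, 42, 16, 38, 7] -> [26, 14, 44, 31] and [42, 16, 38, 7]
  Split: [26, 14, 44, 31] -> [26, 14] and [44, 31]
    Split: [26, 14] -> [26] and [14]
    Merge: [26] + [14] -> [14, 26]
    Split: [44, 31] -> [44] and [31]
    Merge: [44] + [31] -> [31, 44]
  Merge: [14, 26] + [31, 44] -> [14, 26, 31, 44]
  Split: [42, 16, 38, 7] -> [42, 16] and [38, 7]
    Split: [42, 16] -> [42] and [16]
    Merge: [42] + [16] -> [16, 42]
    Split: [38, 7] -> [38] and [7]
    Merge: [38] + [7] -> [7, 38]
  Merge: [16, 42] + [7, 38] -> [7, 16, 38, 42]
Merge: [14, 26, 31, 44] + [7, 16, 38, 42] -> [7, 14, 16, 26, 31, 38, 42, 44]

Final sorted array: [7, 14, 16, 26, 31, 38, 42, 44]

The merge sort proceeds by recursively splitting the array and merging sorted halves.
After all merges, the sorted array is [7, 14, 16, 26, 31, 38, 42, 44].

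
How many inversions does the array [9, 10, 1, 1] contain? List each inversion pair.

Finding inversions in [9, 10, 1, 1]:

(0, 2): arr[0]=9 > arr[2]=1
(0, 3): arr[0]=9 > arr[3]=1
(1, 2): arr[1]=10 > arr[2]=1
(1, 3): arr[1]=10 > arr[3]=1

Total inversions: 4

The array has 4 inversion(s): (0,2), (0,3), (1,2), (1,3). Each pair (i,j) satisfies i < j and arr[i] > arr[j].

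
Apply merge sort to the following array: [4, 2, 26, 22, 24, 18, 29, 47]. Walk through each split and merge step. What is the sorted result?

Merge sort trace:

Split: [4, 2, 26, 22, 24, 18, 29, 47] -> [4, 2, 26, 22] and [24, 18, 29, 47]
  Split: [4, 2, 26, 22] -> [4, 2] and [26, 22]
    Split: [4, 2] -> [4] and [2]
    Merge: [4] + [2] -> [2, 4]
    Split: [26, 22] -> [26] and [22]
    Merge: [26] + [22] -> [22, 26]
  Merge: [2, 4] + [22, 26] -> [2, 4, 22, 26]
  Split: [24, 18, 29, 47] -> [24, 18] and [29, 47]
    Split: [24, 18] -> [24] and [18]
    Merge: [24] + [18] -> [18, 24]
    Split: [29, 47] -> [29] and [47]
    Merge: [29] + [47] -> [29, 47]
  Merge: [18, 24] + [29, 47] -> [18, 24, 29, 47]
Merge: [2, 4, 22, 26] + [18, 24, 29, 47] -> [2, 4, 18, 22, 24, 26, 29, 47]

Final sorted array: [2, 4, 18, 22, 24, 26, 29, 47]

The merge sort proceeds by recursively splitting the array and merging sorted halves.
After all merges, the sorted array is [2, 4, 18, 22, 24, 26, 29, 47].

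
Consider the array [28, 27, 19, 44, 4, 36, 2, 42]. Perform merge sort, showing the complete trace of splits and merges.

Merge sort trace:

Split: [28, 27, 19, 44, 4, 36, 2, 42] -> [28, 27, 19, 44] and [4, 36, 2, 42]
  Split: [28, 27, 19, 44] -> [28, 27] and [19, 44]
    Split: [28, 27] -> [28] and [27]
    Merge: [28] + [27] -> [27, 28]
    Split: [19, 44] -> [19] and [44]
    Merge: [19] + [44] -> [19, 44]
  Merge: [27, 28] + [19, 44] -> [19, 27, 28, 44]
  Split: [4, 36, 2, 42] -> [4, 36] and [2, 42]
    Split: [4, 36] -> [4] and [36]
    Merge: [4] + [36] -> [4, 36]
    Split: [2, 42] -> [2] and [42]
    Merge: [2] + [42] -> [2, 42]
  Merge: [4, 36] + [2, 42] -> [2, 4, 36, 42]
Merge: [19, 27, 28, 44] + [2, 4, 36, 42] -> [2, 4, 19, 27, 28, 36, 42, 44]

Final sorted array: [2, 4, 19, 27, 28, 36, 42, 44]

The merge sort proceeds by recursively splitting the array and merging sorted halves.
After all merges, the sorted array is [2, 4, 19, 27, 28, 36, 42, 44].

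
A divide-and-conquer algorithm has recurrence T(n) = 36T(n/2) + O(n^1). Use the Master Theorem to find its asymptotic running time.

Master Theorem for T(n) = 36T(n/2) + O(n^1):

a = 36, b = 2, c = 1
log_b(a) = log_2(36) = 5.1699

Case 1: c = 1 < log_2(36) = 5.1699
T(n) = O(n^(log_2 36))

For T(n) = 36T(n/2) + O(n^1): log_2(36) = 5.1699. This is Case 1 of the Master Theorem (c < log_b(a), work dominated by leaves), giving O(n^(log_2 36)).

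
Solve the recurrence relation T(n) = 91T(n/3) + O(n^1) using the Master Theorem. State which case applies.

Master Theorem for T(n) = 91T(n/3) + O(n^1):

a = 91, b = 3, c = 1
log_b(a) = log_3(91) = 4.1060

Case 1: c = 1 < log_3(91) = 4.1060
T(n) = O(n^(log_3 91))

For T(n) = 91T(n/3) + O(n^1): log_3(91) = 4.1060. This is Case 1 of the Master Theorem (c < log_b(a), work dominated by leaves), giving O(n^(log_3 91)).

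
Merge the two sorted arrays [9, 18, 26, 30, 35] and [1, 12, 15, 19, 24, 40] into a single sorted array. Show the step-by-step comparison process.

Merging process:

Compare 9 vs 1: take 1 from right. Merged: [1]
Compare 9 vs 12: take 9 from left. Merged: [1, 9]
Compare 18 vs 12: take 12 from right. Merged: [1, 9, 12]
Compare 18 vs 15: take 15 from right. Merged: [1, 9, 12, 15]
Compare 18 vs 19: take 18 from left. Merged: [1, 9, 12, 15, 18]
Compare 26 vs 19: take 19 from right. Merged: [1, 9, 12, 15, 18, 19]
Compare 26 vs 24: take 24 from right. Merged: [1, 9, 12, 15, 18, 19, 24]
Compare 26 vs 40: take 26 from left. Merged: [1, 9, 12, 15, 18, 19, 24, 26]
Compare 30 vs 40: take 30 from left. Merged: [1, 9, 12, 15, 18, 19, 24, 26, 30]
Compare 35 vs 40: take 35 from left. Merged: [1, 9, 12, 15, 18, 19, 24, 26, 30, 35]
Append remaining from right: [40]. Merged: [1, 9, 12, 15, 18, 19, 24, 26, 30, 35, 40]

Final merged array: [1, 9, 12, 15, 18, 19, 24, 26, 30, 35, 40]
Total comparisons: 10

The merged array is [1, 9, 12, 15, 18, 19, 24, 26, 30, 35, 40], requiring 10 comparisons. The merge step runs in O(n) time where n is the total number of elements.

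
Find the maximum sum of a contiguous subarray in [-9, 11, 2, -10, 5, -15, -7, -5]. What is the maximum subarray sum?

Using Kadane's algorithm on [-9, 11, 2, -10, 5, -15, -7, -5]:

Scanning through the array:
Position 1 (value 11): max_ending_here = 11, max_so_far = 11
Position 2 (value 2): max_ending_here = 13, max_so_far = 13
Position 3 (value -10): max_ending_here = 3, max_so_far = 13
Position 4 (value 5): max_ending_here = 8, max_so_far = 13
Position 5 (value -15): max_ending_here = -7, max_so_far = 13
Position 6 (value -7): max_ending_here = -7, max_so_far = 13
Position 7 (value -5): max_ending_here = -5, max_so_far = 13

Maximum subarray: [11, 2]
Maximum sum: 13

The maximum subarray is [11, 2] with sum 13. This subarray runs from index 1 to index 2.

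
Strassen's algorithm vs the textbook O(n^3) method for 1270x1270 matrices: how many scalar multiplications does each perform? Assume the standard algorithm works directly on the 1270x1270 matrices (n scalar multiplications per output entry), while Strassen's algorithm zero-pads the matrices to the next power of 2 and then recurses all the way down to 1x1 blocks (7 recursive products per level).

Matrix multiplication for 1270x1270 matrices:

Strassen's algorithm requires power-of-2 dimensions. Pad 1270x1270 to 2048x2048 (next power of 2).

Standard algorithm: 1270^3 = 2048383000 multiplications
Strassen's algorithm: 7^(log2(2048)) = 7^11 = 1977326743 multiplications
Savings: 2048383000 - 1977326743 = 71056257 multiplications

Standard: 2048383000 multiplications (1270^3). Strassen: 1977326743 multiplications (7^11, after padding to 2048x2048). Strassen reduces 8 recursive multiplications to 7 at each level.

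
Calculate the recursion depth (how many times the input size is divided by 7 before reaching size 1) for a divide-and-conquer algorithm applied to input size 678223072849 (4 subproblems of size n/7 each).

For divide and conquer with division factor 7:

Problem sizes at each level:
Level 0: 678223072849
Level 1: 96889010407
Level 2: 13841287201
Level 3: 1977326743
Level 4: 282475249
Level 5: 40353607
Level 6: 5764801
Level 7: 823543
Level 8: 117649
Level 9: 16807
Level 10: 2401
Level 11: 343
Level 12: 49
Level 13: 7
Level 14: 1

The root is level 0 and the size-1 base case is level 14 (the tree spans levels 0 through 14, i.e. 15 levels counting the root), so the depth is the number of divisions: log_7(678223072849) = 14

The recursion tree depth is log_7(678223072849) = 14. At each level, the problem size is divided by 7, so it takes 14 divisions to reduce to a base case of size 1. The algorithm makes 4 recursive calls at each level.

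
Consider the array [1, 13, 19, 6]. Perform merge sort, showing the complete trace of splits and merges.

Merge sort trace:

Split: [1, 13, 19, 6] -> [1, 13] and [19, 6]
  Split: [1, 13] -> [1] and [13]
  Merge: [1] + [13] -> [1, 13]
  Split: [19, 6] -> [19] and [6]
  Merge: [19] + [6] -> [6, 19]
Merge: [1, 13] + [6, 19] -> [1, 6, 13, 19]

Final sorted array: [1, 6, 13, 19]

The merge sort proceeds by recursively splitting the array and merging sorted halves.
After all merges, the sorted array is [1, 6, 13, 19].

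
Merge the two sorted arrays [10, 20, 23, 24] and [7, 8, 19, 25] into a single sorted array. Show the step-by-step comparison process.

Merging process:

Compare 10 vs 7: take 7 from right. Merged: [7]
Compare 10 vs 8: take 8 from right. Merged: [7, 8]
Compare 10 vs 19: take 10 from left. Merged: [7, 8, 10]
Compare 20 vs 19: take 19 from right. Merged: [7, 8, 10, 19]
Compare 20 vs 25: take 20 from left. Merged: [7, 8, 10, 19, 20]
Compare 23 vs 25: take 23 from left. Merged: [7, 8, 10, 19, 20, 23]
Compare 24 vs 25: take 24 from left. Merged: [7, 8, 10, 19, 20, 23, 24]
Append remaining from right: [25]. Merged: [7, 8, 10, 19, 20, 23, 24, 25]

Final merged array: [7, 8, 10, 19, 20, 23, 24, 25]
Total comparisons: 7

The merged array is [7, 8, 10, 19, 20, 23, 24, 25], requiring 7 comparisons. The merge step runs in O(n) time where n is the total number of elements.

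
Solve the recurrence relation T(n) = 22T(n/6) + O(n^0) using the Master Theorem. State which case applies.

Master Theorem for T(n) = 22T(n/6) + O(n^0):

a = 22, b = 6, c = 0
log_b(a) = log_6(22) = 1.7251

Case 1: c = 0 < log_6(22) = 1.7251
T(n) = O(n^(log_6 22))

For T(n) = 22T(n/6) + O(n^0): log_6(22) = 1.7251. This is Case 1 of the Master Theorem (c < log_b(a), work dominated by leaves), giving O(n^(log_6 22)).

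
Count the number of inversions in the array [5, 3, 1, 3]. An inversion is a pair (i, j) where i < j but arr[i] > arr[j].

Finding inversions in [5, 3, 1, 3]:

(0, 1): arr[0]=5 > arr[1]=3
(0, 2): arr[0]=5 > arr[2]=1
(0, 3): arr[0]=5 > arr[3]=3
(1, 2): arr[1]=3 > arr[2]=1

Total inversions: 4

The array has 4 inversion(s): (0,1), (0,2), (0,3), (1,2). Each pair (i,j) satisfies i < j and arr[i] > arr[j].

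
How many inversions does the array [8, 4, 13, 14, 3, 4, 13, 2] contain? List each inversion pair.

Finding inversions in [8, 4, 13, 14, 3, 4, 13, 2]:

(0, 1): arr[0]=8 > arr[1]=4
(0, 4): arr[0]=8 > arr[4]=3
(0, 5): arr[0]=8 > arr[5]=4
(0, 7): arr[0]=8 > arr[7]=2
(1, 4): arr[1]=4 > arr[4]=3
(1, 7): arr[1]=4 > arr[7]=2
(2, 4): arr[2]=13 > arr[4]=3
(2, 5): arr[2]=13 > arr[5]=4
(2, 7): arr[2]=13 > arr[7]=2
(3, 4): arr[3]=14 > arr[4]=3
(3, 5): arr[3]=14 > arr[5]=4
(3, 6): arr[3]=14 > arr[6]=13
(3, 7): arr[3]=14 > arr[7]=2
(4, 7): arr[4]=3 > arr[7]=2
(5, 7): arr[5]=4 > arr[7]=2
(6, 7): arr[6]=13 > arr[7]=2

Total inversions: 16

The array has 16 inversion(s): (0,1), (0,4), (0,5), (0,7), (1,4), (1,7), (2,4), (2,5), (2,7), (3,4), (3,5), (3,6), (3,7), (4,7), (5,7), (6,7). Each pair (i,j) satisfies i < j and arr[i] > arr[j].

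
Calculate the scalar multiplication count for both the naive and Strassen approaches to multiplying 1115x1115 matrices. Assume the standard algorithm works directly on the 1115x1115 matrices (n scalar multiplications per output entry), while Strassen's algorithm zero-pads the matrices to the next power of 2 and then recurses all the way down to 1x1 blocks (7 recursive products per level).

Matrix multiplication for 1115x1115 matrices:

Strassen's algorithm requires power-of-2 dimensions. Pad 1115x1115 to 2048x2048 (next power of 2).

Standard algorithm: 1115^3 = 1386195875 multiplications
Strassen's algorithm: 7^(log2(2048)) = 7^11 = 1977326743 multiplications
Difference: 1386195875 - 1977326743 = -591130868 (Strassen uses MORE here due to padding overhead — for small or just-over-power-of-2 n, padding can outweigh the per-level savings)

Standard: 1386195875 multiplications (1115^3). Strassen: 1977326743 multiplications (7^11, after padding to 2048x2048). Strassen reduces 8 recursive multiplications to 7 at each level.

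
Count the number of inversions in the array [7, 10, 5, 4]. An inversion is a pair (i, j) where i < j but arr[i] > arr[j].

Finding inversions in [7, 10, 5, 4]:

(0, 2): arr[0]=7 > arr[2]=5
(0, 3): arr[0]=7 > arr[3]=4
(1, 2): arr[1]=10 > arr[2]=5
(1, 3): arr[1]=10 > arr[3]=4
(2, 3): arr[2]=5 > arr[3]=4

Total inversions: 5

The array has 5 inversion(s): (0,2), (0,3), (1,2), (1,3), (2,3). Each pair (i,j) satisfies i < j and arr[i] > arr[j].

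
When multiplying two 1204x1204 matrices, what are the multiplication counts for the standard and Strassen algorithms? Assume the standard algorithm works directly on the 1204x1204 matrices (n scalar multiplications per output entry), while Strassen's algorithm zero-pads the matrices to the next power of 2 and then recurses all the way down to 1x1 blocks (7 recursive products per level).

Matrix multiplication for 1204x1204 matrices:

Strassen's algorithm requires power-of-2 dimensions. Pad 1204x1204 to 2048x2048 (next power of 2).

Standard algorithm: 1204^3 = 1745337664 multiplications
Strassen's algorithm: 7^(log2(2048)) = 7^11 = 1977326743 multiplications
Difference: 1745337664 - 1977326743 = -231989079 (Strassen uses MORE here due to padding overhead — for small or just-over-power-of-2 n, padding can outweigh the per-level savings)

Standard: 1745337664 multiplications (1204^3). Strassen: 1977326743 multiplications (7^11, after padding to 2048x2048). Strassen reduces 8 recursive multiplications to 7 at each level.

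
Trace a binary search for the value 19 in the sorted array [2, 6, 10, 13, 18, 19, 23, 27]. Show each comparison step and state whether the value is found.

Binary search for 19 in [2, 6, 10, 13, 18, 19, 23, 27]:

lo=0, hi=7, mid=3, arr[mid]=13 -> 13 < 19, search right half
lo=4, hi=7, mid=5, arr[mid]=19 -> Found target at index 5!

Binary search finds 19 at index 5 after 2 comparisons. The search repeatedly halves the search space by comparing with the middle element.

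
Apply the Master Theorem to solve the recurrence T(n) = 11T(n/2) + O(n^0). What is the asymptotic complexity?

Master Theorem for T(n) = 11T(n/2) + O(n^0):

a = 11, b = 2, c = 0
log_b(a) = log_2(11) = 3.4594

Case 1: c = 0 < log_2(11) = 3.4594
T(n) = O(n^(log_2 11))

For T(n) = 11T(n/2) + O(n^0): log_2(11) = 3.4594. This is Case 1 of the Master Theorem (c < log_b(a), work dominated by leaves), giving O(n^(log_2 11)).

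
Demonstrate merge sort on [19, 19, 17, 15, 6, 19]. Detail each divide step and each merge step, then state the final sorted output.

Merge sort trace:

Split: [19, 19, 17, 15, 6, 19] -> [19, 19, 17] and [15, 6, 19]
  Split: [19, 19, 17] -> [19] and [19, 17]
    Split: [19, 17] -> [19] and [17]
    Merge: [19] + [17] -> [17, 19]
  Merge: [19] + [17, 19] -> [17, 19, 19]
  Split: [15, 6, 19] -> [15] and [6, 19]
    Split: [6, 19] -> [6] and [19]
    Merge: [6] + [19] -> [6, 19]
  Merge: [15] + [6, 19] -> [6, 15, 19]
Merge: [17, 19, 19] + [6, 15, 19] -> [6, 15, 17, 19, 19, 19]

Final sorted array: [6, 15, 17, 19, 19, 19]

The merge sort proceeds by recursively splitting the array and merging sorted halves.
After all merges, the sorted array is [6, 15, 17, 19, 19, 19].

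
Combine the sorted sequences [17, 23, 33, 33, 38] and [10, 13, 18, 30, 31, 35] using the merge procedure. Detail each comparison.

Merging process:

Compare 17 vs 10: take 10 from right. Merged: [10]
Compare 17 vs 13: take 13 from right. Merged: [10, 13]
Compare 17 vs 18: take 17 from left. Merged: [10, 13, 17]
Compare 23 vs 18: take 18 from right. Merged: [10, 13, 17, 18]
Compare 23 vs 30: take 23 from left. Merged: [10, 13, 17, 18, 23]
Compare 33 vs 30: take 30 from right. Merged: [10, 13, 17, 18, 23, 30]
Compare 33 vs 31: take 31 from right. Merged: [10, 13, 17, 18, 23, 30, 31]
Compare 33 vs 35: take 33 from left. Merged: [10, 13, 17, 18, 23, 30, 31, 33]
Compare 33 vs 35: take 33 from left. Merged: [10, 13, 17, 18, 23, 30, 31, 33, 33]
Compare 38 vs 35: take 35 from right. Merged: [10, 13, 17, 18, 23, 30, 31, 33, 33, 35]
Append remaining from left: [38]. Merged: [10, 13, 17, 18, 23, 30, 31, 33, 33, 35, 38]

Final merged array: [10, 13, 17, 18, 23, 30, 31, 33, 33, 35, 38]
Total comparisons: 10

The merged array is [10, 13, 17, 18, 23, 30, 31, 33, 33, 35, 38], requiring 10 comparisons. The merge step runs in O(n) time where n is the total number of elements.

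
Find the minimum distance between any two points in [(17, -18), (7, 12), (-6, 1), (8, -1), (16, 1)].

Computing all pairwise distances among 5 points:

d((17, -18), (7, 12)) = 31.6228
d((17, -18), (-6, 1)) = 29.8329
d((17, -18), (8, -1)) = 19.2354
d((17, -18), (16, 1)) = 19.0263
d((7, 12), (-6, 1)) = 17.0294
d((7, 12), (8, -1)) = 13.0384
d((7, 12), (16, 1)) = 14.2127
d((-6, 1), (8, -1)) = 14.1421
d((-6, 1), (16, 1)) = 22.0
d((8, -1), (16, 1)) = 8.2462 <-- minimum

Closest pair: (8, -1) and (16, 1) with distance 8.2462

The closest pair is (8, -1) and (16, 1) with Euclidean distance 8.2462. For 5 points, brute-force pairwise comparison is shown above. For large n, the divide-and-conquer algorithm (sort by x, recurse on halves, check the dividing strip) achieves O(n log n).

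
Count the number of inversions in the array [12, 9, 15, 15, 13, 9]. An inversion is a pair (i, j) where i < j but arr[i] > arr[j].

Finding inversions in [12, 9, 15, 15, 13, 9]:

(0, 1): arr[0]=12 > arr[1]=9
(0, 5): arr[0]=12 > arr[5]=9
(2, 4): arr[2]=15 > arr[4]=13
(2, 5): arr[2]=15 > arr[5]=9
(3, 4): arr[3]=15 > arr[4]=13
(3, 5): arr[3]=15 > arr[5]=9
(4, 5): arr[4]=13 > arr[5]=9

Total inversions: 7

The array has 7 inversion(s): (0,1), (0,5), (2,4), (2,5), (3,4), (3,5), (4,5). Each pair (i,j) satisfies i < j and arr[i] > arr[j].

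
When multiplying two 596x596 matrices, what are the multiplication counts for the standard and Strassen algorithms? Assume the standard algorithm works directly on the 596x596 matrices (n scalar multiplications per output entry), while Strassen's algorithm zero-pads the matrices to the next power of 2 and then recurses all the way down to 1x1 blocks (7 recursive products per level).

Matrix multiplication for 596x596 matrices:

Strassen's algorithm requires power-of-2 dimensions. Pad 596x596 to 1024x1024 (next power of 2).

Standard algorithm: 596^3 = 211708736 multiplications
Strassen's algorithm: 7^(log2(1024)) = 7^10 = 282475249 multiplications
Difference: 211708736 - 282475249 = -70766513 (Strassen uses MORE here due to padding overhead — for small or just-over-power-of-2 n, padding can outweigh the per-level savings)

Standard: 211708736 multiplications (596^3). Strassen: 282475249 multiplications (7^10, after padding to 1024x1024). Strassen reduces 8 recursive multiplications to 7 at each level.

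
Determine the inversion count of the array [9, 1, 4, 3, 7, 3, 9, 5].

Finding inversions in [9, 1, 4, 3, 7, 3, 9, 5]:

(0, 1): arr[0]=9 > arr[1]=1
(0, 2): arr[0]=9 > arr[2]=4
(0, 3): arr[0]=9 > arr[3]=3
(0, 4): arr[0]=9 > arr[4]=7
(0, 5): arr[0]=9 > arr[5]=3
(0, 7): arr[0]=9 > arr[7]=5
(2, 3): arr[2]=4 > arr[3]=3
(2, 5): arr[2]=4 > arr[5]=3
(4, 5): arr[4]=7 > arr[5]=3
(4, 7): arr[4]=7 > arr[7]=5
(6, 7): arr[6]=9 > arr[7]=5

Total inversions: 11

The array has 11 inversion(s): (0,1), (0,2), (0,3), (0,4), (0,5), (0,7), (2,3), (2,5), (4,5), (4,7), (6,7). Each pair (i,j) satisfies i < j and arr[i] > arr[j].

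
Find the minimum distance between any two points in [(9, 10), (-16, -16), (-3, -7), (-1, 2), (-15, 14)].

Computing all pairwise distances among 5 points:

d((9, 10), (-16, -16)) = 36.0694
d((9, 10), (-3, -7)) = 20.8087
d((9, 10), (-1, 2)) = 12.8062
d((9, 10), (-15, 14)) = 24.3311
d((-16, -16), (-3, -7)) = 15.8114
d((-16, -16), (-1, 2)) = 23.4307
d((-16, -16), (-15, 14)) = 30.0167
d((-3, -7), (-1, 2)) = 9.2195 <-- minimum
d((-3, -7), (-15, 14)) = 24.1868
d((-1, 2), (-15, 14)) = 18.4391

Closest pair: (-3, -7) and (-1, 2) with distance 9.2195

The closest pair is (-3, -7) and (-1, 2) with Euclidean distance 9.2195. For 5 points, brute-force pairwise comparison is shown above. For large n, the divide-and-conquer algorithm (sort by x, recurse on halves, check the dividing strip) achieves O(n log n).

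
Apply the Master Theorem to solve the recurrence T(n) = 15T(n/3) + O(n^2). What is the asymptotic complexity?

Master Theorem for T(n) = 15T(n/3) + O(n^2):

a = 15, b = 3, c = 2
log_b(a) = log_3(15) = 2.4650

Case 1: c = 2 < log_3(15) = 2.4650
T(n) = O(n^(log_3 15))

For T(n) = 15T(n/3) + O(n^2): log_3(15) = 2.4650. This is Case 1 of the Master Theorem (c < log_b(a), work dominated by leaves), giving O(n^(log_3 15)).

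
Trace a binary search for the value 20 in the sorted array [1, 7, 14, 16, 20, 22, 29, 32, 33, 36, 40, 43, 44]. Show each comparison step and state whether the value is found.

Binary search for 20 in [1, 7, 14, 16, 20, 22, 29, 32, 33, 36, 40, 43, 44]:

lo=0, hi=12, mid=6, arr[mid]=29 -> 29 > 20, search left half
lo=0, hi=5, mid=2, arr[mid]=14 -> 14 < 20, search right half
lo=3, hi=5, mid=4, arr[mid]=20 -> Found target at index 4!

Binary search finds 20 at index 4 after 3 comparisons. The search repeatedly halves the search space by comparing with the middle element.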